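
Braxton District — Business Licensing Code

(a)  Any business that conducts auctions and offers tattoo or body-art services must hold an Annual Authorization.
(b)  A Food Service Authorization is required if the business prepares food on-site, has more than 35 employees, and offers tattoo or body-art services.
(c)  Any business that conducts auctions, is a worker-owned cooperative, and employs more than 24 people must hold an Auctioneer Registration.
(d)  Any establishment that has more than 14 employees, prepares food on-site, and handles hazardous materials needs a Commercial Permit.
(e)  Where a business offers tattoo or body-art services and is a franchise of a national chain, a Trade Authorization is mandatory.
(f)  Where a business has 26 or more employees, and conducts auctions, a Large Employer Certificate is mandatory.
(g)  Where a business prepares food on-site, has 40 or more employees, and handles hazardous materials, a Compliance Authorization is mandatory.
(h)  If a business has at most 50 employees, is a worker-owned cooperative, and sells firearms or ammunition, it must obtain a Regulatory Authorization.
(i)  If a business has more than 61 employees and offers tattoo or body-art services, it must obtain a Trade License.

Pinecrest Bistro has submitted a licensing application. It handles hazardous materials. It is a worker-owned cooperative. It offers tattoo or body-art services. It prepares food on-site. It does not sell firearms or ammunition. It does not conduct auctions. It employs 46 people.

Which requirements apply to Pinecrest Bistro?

Commercial Permit, Compliance Authorization, Food Service Authorization

(a) does not conduct auctions; offers tattoo or body-art services → Annual Authorization not required.
(b) prepares food on-site; employees 46 > 35; offers tattoo or body-art services → Food Service Authorization required.
(c) does not conduct auctions; is a worker-owned cooperative; employees 46 > 24 → Auctioneer Registration not required.
(d) employees 46 > 14; prepares food on-site; handles hazardous materials → Commercial Permit required.
(e) offers tattoo or body-art services; is a worker-owned cooperative (not: is a franchise of a national chain) → Trade Authorization not required.
(f) employees 46 ≥ 26; does not conduct auctions → Large Employer Certificate not required.
(g) prepares food on-site; employees 46 ≥ 40; handles hazardous materials → Compliance Authorization required.
(h) employees 46 ≤ 50; is a worker-owned cooperative; does not sell firearms or ammunition → Regulatory Authorization not required.
(i) employees 46 ≤ 61; offers tattoo or body-art services → Trade License not required.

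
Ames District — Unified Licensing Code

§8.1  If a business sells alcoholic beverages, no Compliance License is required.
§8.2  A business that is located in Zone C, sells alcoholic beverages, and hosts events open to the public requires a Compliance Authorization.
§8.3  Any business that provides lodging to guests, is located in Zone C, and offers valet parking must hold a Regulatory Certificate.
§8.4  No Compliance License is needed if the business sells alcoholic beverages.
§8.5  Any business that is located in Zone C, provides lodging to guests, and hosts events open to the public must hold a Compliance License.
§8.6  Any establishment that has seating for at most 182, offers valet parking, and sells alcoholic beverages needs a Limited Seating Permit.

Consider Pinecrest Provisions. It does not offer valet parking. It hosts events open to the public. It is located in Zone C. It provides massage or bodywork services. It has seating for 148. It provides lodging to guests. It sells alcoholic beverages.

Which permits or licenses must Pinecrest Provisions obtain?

Compliance Authorization

§8.1 sells alcoholic beverages → exempt from Compliance License.
§8.2 is located in Zone C; sells alcoholic beverages; hosts events open to the public → Compliance Authorization required.
§8.3 provides lodging to guests; is located in Zone C; does not offer valet parking → Regulatory Certificate not required.
§8.4 sells alcoholic beverages → exempt from Compliance License.
§8.5 is located in Zone C; provides lodging to guests; hosts events open to the public → Compliance License required.
§8.6 seating 148 ≤ 182; does not offer valet parking; sells alcoholic beverages → Limited Seating Permit not required.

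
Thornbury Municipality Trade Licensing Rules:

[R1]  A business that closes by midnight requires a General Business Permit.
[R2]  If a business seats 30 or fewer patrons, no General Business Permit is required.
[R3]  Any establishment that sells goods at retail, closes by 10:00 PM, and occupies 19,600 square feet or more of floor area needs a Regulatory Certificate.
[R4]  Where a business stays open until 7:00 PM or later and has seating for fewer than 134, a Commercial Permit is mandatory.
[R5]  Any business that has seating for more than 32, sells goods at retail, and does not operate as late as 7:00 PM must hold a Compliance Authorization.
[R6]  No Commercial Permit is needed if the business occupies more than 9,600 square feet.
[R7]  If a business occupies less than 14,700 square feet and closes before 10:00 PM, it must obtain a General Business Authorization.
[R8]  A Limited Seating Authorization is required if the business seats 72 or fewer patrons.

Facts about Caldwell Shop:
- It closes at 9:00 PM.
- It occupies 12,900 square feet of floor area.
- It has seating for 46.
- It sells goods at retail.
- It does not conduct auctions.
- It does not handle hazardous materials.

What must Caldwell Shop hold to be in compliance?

[R1] closes 9:00 PM, at/before midnight → General Business Permit required.
[R2] seating 46 > 30 → General Business Permit exemption does not apply.
[R3] sells goods at retail; closes 9:00 PM, at/before 10:00 PM; floor area 12,900 square feet < 19,600 square feet → Regulatory Certificate not required.
[R4] closes 9:00 PM, after 7:00 PM; seating 46 < 134 → Commercial Permit required.
[R5] seating 46 > 32; sells goods at retail; closes 9:00 PM, after 7:00 PM → Compliance Authorization not required.
[R6] floor area 12,900 square feet > 9,600 square feet → exempt from Commercial Permit.
[R7] floor area 12,900 square feet < 14,700 square feet; closes 9:00 PM, at/before 10:00 PM → General Business Authorization required.
[R8] seating 46 ≤ 72 → Limited Seating Authorization required.

General Business Authorization, General Business Permit, Limited Seating Authorization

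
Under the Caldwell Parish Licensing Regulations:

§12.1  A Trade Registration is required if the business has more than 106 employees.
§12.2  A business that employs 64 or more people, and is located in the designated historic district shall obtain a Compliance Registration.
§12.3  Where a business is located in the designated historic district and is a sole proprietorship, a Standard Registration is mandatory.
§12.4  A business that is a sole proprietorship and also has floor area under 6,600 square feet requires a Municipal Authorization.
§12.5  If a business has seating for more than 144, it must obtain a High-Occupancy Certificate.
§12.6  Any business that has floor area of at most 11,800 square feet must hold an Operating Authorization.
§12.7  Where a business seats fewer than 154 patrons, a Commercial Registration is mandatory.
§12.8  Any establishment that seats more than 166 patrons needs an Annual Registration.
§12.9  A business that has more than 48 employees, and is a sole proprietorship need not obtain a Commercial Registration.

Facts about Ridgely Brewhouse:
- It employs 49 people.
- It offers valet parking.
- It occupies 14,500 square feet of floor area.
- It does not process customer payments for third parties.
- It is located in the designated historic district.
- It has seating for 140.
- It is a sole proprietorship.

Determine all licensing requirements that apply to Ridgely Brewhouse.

§12.1 employees 49 ≤ 106 → Trade Registration not required.
§12.2 employees 49 < 64; is located in the designated historic district → Compliance Registration not required.
§12.3 is located in the designated historic district; is a sole proprietorship → Standard Registration required.
§12.4 is a sole proprietorship; floor area 14,500 square feet ≥ 6,600 square feet → Municipal Authorization not required.
§12.5 seating 140 ≤ 144 → High-Occupancy Certificate not required.
§12.6 floor area 14,500 square feet > 11,800 square feet → Operating Authorization not required.
§12.7 seating 140 < 154 → Commercial Registration required.
§12.8 seating 140 ≤ 166 → Annual Registration not required.
§12.9 employees 49 > 48; is a sole proprietorship → exempt from Commercial Registration.

Standard Registration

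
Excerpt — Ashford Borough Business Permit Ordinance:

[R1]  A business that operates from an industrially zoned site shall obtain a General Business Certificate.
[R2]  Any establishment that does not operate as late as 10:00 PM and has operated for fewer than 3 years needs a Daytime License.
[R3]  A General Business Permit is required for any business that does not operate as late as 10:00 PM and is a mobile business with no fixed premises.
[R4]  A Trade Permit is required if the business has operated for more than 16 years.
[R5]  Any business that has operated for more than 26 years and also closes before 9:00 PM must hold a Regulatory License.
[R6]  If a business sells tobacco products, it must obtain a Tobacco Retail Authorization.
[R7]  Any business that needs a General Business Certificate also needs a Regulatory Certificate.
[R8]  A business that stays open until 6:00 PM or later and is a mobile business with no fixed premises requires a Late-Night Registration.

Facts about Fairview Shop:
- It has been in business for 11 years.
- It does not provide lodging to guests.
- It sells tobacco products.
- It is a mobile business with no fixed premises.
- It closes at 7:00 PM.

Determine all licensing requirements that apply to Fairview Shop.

General Business Permit, Late-Night Registration, Tobacco Retail Authorization

[R1] is a mobile business with no fixed premises (not: operates from an industrially zoned site) → General Business Certificate not required.
[R2] closes 7:00 PM, at/before 10:00 PM; years in business 11 ≥ 3 → Daytime License not required.
[R3] closes 7:00 PM, at/before 10:00 PM; is a mobile business with no fixed premises → General Business Permit required.
[R4] years in business 11 ≤ 16 → Trade Permit not required.
[R5] years in business 11 ≤ 26; closes 7:00 PM, at/before 9:00 PM → Regulatory License not required.
[R6] sells tobacco products → Tobacco Retail Authorization required.
[R7] General Business Certificate is not required → no effect.
[R8] closes 7:00 PM, after 6:00 PM; is a mobile business with no fixed premises → Late-Night Registration required.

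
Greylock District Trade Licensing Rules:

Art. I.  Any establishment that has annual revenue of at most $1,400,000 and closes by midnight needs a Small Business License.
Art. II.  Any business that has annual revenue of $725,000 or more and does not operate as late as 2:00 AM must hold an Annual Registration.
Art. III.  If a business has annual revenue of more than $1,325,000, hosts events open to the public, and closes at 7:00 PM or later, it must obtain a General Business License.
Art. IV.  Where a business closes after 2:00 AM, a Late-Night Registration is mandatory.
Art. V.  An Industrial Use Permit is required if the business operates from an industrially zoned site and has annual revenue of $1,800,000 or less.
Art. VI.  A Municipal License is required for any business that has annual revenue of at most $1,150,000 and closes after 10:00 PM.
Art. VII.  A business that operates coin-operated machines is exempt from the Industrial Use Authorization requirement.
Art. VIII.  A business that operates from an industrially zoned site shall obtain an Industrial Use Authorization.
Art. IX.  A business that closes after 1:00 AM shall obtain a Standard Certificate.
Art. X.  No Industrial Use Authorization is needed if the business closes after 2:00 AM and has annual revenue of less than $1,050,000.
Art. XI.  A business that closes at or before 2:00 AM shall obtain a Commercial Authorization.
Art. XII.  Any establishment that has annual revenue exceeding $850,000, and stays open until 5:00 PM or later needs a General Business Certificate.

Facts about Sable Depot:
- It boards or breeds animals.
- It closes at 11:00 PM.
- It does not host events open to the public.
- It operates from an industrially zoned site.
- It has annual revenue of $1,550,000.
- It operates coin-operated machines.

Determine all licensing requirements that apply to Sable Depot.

Art. I. revenue $1,550,000 > $1,400,000; closes 11:00 PM, at/before midnight → Small Business License not required.
Art. II. revenue $1,550,000 ≥ $725,000; closes 11:00 PM, at/before 2:00 AM → Annual Registration required.
Art. III. revenue $1,550,000 > $1,325,000; does not host events open to the public; closes 11:00 PM, after 7:00 PM → General Business License not required.
Art. IV. closes 11:00 PM, at/before 2:00 AM → Late-Night Registration not required.
Art. V. operates from an industrially zoned site; revenue $1,550,000 ≤ $1,800,000 → Industrial Use Permit required.
Art. VI. revenue $1,550,000 > $1,150,000; closes 11:00 PM, after 10:00 PM → Municipal License not required.
Art. VII. operates coin-operated machines → exempt from Industrial Use Authorization.
Art. VIII. operates from an industrially zoned site → Industrial Use Authorization required.
Art. IX. closes 11:00 PM, at/before 1:00 AM → Standard Certificate not required.
Art. X. closes 11:00 PM, at/before 2:00 AM; revenue $1,550,000 ≥ $1,050,000 → Industrial Use Authorization exemption does not apply.
Art. XI. closes 11:00 PM, at/before 2:00 AM → Commercial Authorization required.
Art. XII. revenue $1,550,000 > $850,000; closes 11:00 PM, after 5:00 PM → General Business Certificate required.

Annual Registration, Commercial Authorization, General Business Certificate, Industrial Use Permit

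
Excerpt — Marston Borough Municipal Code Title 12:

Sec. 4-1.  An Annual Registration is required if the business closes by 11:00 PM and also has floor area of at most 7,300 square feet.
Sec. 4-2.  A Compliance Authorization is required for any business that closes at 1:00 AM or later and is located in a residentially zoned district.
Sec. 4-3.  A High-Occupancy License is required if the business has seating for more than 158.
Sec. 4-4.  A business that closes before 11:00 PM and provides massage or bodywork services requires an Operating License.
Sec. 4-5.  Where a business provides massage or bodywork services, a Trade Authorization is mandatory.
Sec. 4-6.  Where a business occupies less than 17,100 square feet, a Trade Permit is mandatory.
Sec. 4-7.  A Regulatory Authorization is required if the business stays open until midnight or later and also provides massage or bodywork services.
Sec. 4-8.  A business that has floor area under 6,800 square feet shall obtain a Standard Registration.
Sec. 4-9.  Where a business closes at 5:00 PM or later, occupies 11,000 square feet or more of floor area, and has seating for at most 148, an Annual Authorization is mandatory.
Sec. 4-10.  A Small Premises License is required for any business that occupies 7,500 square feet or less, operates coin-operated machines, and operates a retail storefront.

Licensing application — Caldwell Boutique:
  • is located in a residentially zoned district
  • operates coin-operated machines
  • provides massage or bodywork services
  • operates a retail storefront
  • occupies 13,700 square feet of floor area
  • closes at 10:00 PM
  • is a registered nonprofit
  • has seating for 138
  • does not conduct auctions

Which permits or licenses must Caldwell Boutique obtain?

Sec. 4-1. closes 10:00 PM, at/before 11:00 PM; floor area 13,700 square feet > 7,300 square feet → Annual Registration not required.
Sec. 4-2. closes 10:00 PM, at/before 1:00 AM; is located in a residentially zoned district → Compliance Authorization not required.
Sec. 4-3. seating 138 ≤ 158 → High-Occupancy License not required.
Sec. 4-4. closes 10:00 PM, at/before 11:00 PM; provides massage or bodywork services → Operating License required.
Sec. 4-5. provides massage or bodywork services → Trade Authorization required.
Sec. 4-6. floor area 13,700 square feet < 17,100 square feet → Trade Permit required.
Sec. 4-7. closes 10:00 PM, at/before midnight; provides massage or bodywork services → Regulatory Authorization not required.
Sec. 4-8. floor area 13,700 square feet ≥ 6,800 square feet → Standard Registration not required.
Sec. 4-9. closes 10:00 PM, after 5:00 PM; floor area 13,700 square feet ≥ 11,000 square feet; seating 138 ≤ 148 → Annual Authorization required.
Sec. 4-10. floor area 13,700 square feet > 7,500 square feet; operates coin-operated machines; operates a retail storefront → Small Premises License not required.

Annual Authorization, Operating License, Trade Authorization, Trade Permit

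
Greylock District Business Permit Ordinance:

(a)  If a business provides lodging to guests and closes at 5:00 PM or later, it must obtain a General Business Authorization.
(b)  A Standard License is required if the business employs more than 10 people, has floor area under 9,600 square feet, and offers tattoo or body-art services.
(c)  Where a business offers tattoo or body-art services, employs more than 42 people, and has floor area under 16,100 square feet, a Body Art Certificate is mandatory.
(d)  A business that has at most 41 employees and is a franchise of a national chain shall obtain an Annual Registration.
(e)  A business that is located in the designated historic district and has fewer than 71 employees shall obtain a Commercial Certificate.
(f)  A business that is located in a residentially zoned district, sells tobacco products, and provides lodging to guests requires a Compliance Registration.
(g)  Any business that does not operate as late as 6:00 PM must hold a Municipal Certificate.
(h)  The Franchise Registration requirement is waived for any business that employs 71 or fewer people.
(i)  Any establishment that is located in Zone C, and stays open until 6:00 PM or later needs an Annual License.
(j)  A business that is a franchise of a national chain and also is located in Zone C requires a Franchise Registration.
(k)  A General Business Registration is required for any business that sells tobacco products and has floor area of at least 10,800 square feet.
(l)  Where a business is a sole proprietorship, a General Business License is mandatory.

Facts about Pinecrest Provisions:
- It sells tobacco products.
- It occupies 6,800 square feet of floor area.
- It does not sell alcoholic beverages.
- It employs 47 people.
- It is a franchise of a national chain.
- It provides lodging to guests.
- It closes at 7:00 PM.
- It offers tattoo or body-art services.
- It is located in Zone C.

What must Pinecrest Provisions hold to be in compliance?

Annual License, Body Art Certificate, General Business Authorization, Standard License

(a) provides lodging to guests; closes 7:00 PM, after 5:00 PM → General Business Authorization required.
(b) employees 47 > 10; floor area 6,800 square feet < 9,600 square feet; offers tattoo or body-art services → Standard License required.
(c) offers tattoo or body-art services; employees 47 > 42; floor area 6,800 square feet < 16,100 square feet → Body Art Certificate required.
(d) employees 47 > 41; is a franchise of a national chain → Annual Registration not required.
(e) is located in Zone C (not: is located in the designated historic district); employees 47 < 71 → Commercial Certificate not required.
(f) is located in Zone C (not: is located in a residentially zoned district); sells tobacco products; provides lodging to guests → Compliance Registration not required.
(g) closes 7:00 PM, after 6:00 PM → Municipal Certificate not required.
(h) employees 47 ≤ 71 → exempt from Franchise Registration.
(i) is located in Zone C; closes 7:00 PM, after 6:00 PM → Annual License required.
(j) is a franchise of a national chain; is located in Zone C → Franchise Registration required.
(k) sells tobacco products; floor area 6,800 square feet < 10,800 square feet → General Business Registration not required.
(l) is a franchise of a national chain (not: is a sole proprietorship) → General Business License not required.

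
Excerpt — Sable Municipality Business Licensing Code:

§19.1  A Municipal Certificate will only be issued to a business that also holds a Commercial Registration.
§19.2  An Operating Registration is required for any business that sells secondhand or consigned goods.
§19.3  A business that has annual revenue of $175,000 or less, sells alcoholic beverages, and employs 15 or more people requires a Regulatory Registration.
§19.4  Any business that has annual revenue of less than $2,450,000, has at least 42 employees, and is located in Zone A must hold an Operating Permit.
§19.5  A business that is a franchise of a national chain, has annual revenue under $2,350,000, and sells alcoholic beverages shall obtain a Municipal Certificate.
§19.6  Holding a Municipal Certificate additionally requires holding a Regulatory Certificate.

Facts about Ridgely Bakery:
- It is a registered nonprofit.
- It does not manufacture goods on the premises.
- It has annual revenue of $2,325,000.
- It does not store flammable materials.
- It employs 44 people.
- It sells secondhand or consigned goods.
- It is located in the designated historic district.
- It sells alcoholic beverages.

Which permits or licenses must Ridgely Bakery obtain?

§19.1 Municipal Certificate is not required → no effect.
§19.2 sells secondhand or consigned goods → Operating Registration required.
§19.3 revenue $2,325,000 > $175,000; sells alcoholic beverages; employees 44 ≥ 15 → Regulatory Registration not required.
§19.4 revenue $2,325,000 < $2,450,000; employees 44 ≥ 42; is located in the designated historic district (not: is located in Zone A) → Operating Permit not required.
§19.5 is a registered nonprofit (not: is a franchise of a national chain); revenue $2,325,000 < $2,350,000; sells alcoholic beverages → Municipal Certificate not required.
§19.6 Municipal Certificate is not required → no effect.

Operating Registration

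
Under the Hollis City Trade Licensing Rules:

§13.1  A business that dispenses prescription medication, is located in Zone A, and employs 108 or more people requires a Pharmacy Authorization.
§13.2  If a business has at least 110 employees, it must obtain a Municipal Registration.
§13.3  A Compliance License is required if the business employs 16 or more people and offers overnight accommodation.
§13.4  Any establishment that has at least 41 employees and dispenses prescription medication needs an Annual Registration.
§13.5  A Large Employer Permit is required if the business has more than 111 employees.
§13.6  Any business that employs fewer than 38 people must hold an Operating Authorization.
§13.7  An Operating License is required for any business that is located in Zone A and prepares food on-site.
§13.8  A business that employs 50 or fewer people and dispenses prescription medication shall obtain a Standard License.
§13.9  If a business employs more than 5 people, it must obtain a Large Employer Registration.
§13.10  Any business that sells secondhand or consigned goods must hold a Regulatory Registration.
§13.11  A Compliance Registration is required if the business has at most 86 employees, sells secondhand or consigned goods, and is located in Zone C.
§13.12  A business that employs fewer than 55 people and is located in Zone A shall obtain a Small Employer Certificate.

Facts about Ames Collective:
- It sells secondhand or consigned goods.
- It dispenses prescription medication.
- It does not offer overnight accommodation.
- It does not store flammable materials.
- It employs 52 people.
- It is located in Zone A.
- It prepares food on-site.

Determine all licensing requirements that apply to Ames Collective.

§13.1 dispenses prescription medication; is located in Zone A; employees 52 < 108 → Pharmacy Authorization not required.
§13.2 employees 52 < 110 → Municipal Registration not required.
§13.3 employees 52 ≥ 16; does not offer overnight accommodation → Compliance License not required.
§13.4 employees 52 ≥ 41; dispenses prescription medication → Annual Registration required.
§13.5 employees 52 ≤ 111 → Large Employer Permit not required.
§13.6 employees 52 ≥ 38 → Operating Authorization not required.
§13.7 is located in Zone A; prepares food on-site → Operating License required.
§13.8 employees 52 > 50; dispenses prescription medication → Standard License not required.
§13.9 employees 52 > 5 → Large Employer Registration required.
§13.10 sells secondhand or consigned goods → Regulatory Registration required.
§13.11 employees 52 ≤ 86; sells secondhand or consigned goods; is located in Zone A (not: is located in Zone C) → Compliance Registration not required.
§13.12 employees 52 < 55; is located in Zone A → Small Employer Certificate required.

Annual Registration, Large Employer Registration, Operating License, Regulatory Registration, Small Employer Certificate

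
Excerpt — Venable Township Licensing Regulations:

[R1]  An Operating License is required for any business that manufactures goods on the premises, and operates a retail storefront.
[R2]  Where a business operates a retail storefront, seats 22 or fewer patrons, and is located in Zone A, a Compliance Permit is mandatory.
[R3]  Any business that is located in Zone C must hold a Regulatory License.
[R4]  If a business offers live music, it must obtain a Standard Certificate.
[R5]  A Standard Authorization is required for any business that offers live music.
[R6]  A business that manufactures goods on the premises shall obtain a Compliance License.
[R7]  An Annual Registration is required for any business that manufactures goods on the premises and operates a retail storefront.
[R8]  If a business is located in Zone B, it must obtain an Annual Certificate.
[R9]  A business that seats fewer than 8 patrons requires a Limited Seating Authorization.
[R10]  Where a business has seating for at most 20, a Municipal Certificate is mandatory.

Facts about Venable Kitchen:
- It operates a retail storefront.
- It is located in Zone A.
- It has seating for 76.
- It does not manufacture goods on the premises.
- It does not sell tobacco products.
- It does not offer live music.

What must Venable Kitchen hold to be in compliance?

[R1] does not manufacture goods on the premises; operates a retail storefront → Operating License not required.
[R2] operates a retail storefront; seating 76 > 22; is located in Zone A → Compliance Permit not required.
[R3] is located in Zone A (not: is located in Zone C) → Regulatory License not required.
[R4] does not offer live music → Standard Certificate not required.
[R5] does not offer live music → Standard Authorization not required.
[R6] does not manufacture goods on the premises → Compliance License not required.
[R7] does not manufacture goods on the premises; operates a retail storefront → Annual Registration not required.
[R8] is located in Zone A (not: is located in Zone B) → Annual Certificate not required.
[R9] seating 76 ≥ 8 → Limited Seating Authorization not required.
[R10] seating 76 > 20 → Municipal Certificate not required.

None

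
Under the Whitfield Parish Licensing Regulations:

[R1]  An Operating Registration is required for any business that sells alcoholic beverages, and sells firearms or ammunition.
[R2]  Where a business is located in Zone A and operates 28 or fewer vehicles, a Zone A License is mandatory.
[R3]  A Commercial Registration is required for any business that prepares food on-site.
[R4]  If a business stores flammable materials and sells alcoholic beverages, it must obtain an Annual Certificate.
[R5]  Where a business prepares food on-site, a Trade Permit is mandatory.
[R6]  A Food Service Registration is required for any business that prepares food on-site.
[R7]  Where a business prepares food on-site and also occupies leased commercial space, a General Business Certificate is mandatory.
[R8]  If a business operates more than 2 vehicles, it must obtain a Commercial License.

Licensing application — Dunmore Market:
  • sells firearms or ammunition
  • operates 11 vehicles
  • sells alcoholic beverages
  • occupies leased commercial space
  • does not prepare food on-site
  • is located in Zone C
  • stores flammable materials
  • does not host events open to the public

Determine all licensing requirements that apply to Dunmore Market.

[R1] sells alcoholic beverages; sells firearms or ammunition → Operating Registration required.
[R2] is located in Zone C (not: is located in Zone A); vehicles 11 ≤ 28 → Zone A License not required.
[R3] does not prepare food on-site → Commercial Registration not required.
[R4] stores flammable materials; sells alcoholic beverages → Annual Certificate required.
[R5] does not prepare food on-site → Trade Permit not required.
[R6] does not prepare food on-site → Food Service Registration not required.
[R7] does not prepare food on-site; occupies leased commercial space → General Business Certificate not required.
[R8] vehicles 11 > 2 → Commercial License required.

Annual Certificate, Commercial License, Operating Registration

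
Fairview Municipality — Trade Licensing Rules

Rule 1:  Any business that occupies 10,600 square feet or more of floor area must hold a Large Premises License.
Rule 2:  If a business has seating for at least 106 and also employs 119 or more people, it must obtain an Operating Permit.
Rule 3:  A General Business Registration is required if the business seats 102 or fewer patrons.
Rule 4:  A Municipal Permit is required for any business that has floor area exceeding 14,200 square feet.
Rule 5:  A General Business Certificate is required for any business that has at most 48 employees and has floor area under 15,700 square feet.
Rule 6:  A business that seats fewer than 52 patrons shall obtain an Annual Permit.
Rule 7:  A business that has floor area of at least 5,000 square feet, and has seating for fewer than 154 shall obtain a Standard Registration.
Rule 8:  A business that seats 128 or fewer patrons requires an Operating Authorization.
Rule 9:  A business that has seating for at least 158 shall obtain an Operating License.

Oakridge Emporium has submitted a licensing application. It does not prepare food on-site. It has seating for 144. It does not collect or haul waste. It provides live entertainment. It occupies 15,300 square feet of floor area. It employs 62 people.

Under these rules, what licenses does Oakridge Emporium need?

Large Premises License, Municipal Permit, Standard Registration

Rule 1: floor area 15,300 square feet ≥ 10,600 square feet → Large Premises License required.
Rule 2: seating 144 ≥ 106; employees 62 < 119 → Operating Permit not required.
Rule 3: seating 144 > 102 → General Business Registration not required.
Rule 4: floor area 15,300 square feet > 14,200 square feet → Municipal Permit required.
Rule 5: employees 62 > 48; floor area 15,300 square feet < 15,700 square feet → General Business Certificate not required.
Rule 6: seating 144 ≥ 52 → Annual Permit not required.
Rule 7: floor area 15,300 square feet ≥ 5,000 square feet; seating 144 < 154 → Standard Registration required.
Rule 8: seating 144 > 128 → Operating Authorization not required.
Rule 9: seating 144 < 158 → Operating License not required.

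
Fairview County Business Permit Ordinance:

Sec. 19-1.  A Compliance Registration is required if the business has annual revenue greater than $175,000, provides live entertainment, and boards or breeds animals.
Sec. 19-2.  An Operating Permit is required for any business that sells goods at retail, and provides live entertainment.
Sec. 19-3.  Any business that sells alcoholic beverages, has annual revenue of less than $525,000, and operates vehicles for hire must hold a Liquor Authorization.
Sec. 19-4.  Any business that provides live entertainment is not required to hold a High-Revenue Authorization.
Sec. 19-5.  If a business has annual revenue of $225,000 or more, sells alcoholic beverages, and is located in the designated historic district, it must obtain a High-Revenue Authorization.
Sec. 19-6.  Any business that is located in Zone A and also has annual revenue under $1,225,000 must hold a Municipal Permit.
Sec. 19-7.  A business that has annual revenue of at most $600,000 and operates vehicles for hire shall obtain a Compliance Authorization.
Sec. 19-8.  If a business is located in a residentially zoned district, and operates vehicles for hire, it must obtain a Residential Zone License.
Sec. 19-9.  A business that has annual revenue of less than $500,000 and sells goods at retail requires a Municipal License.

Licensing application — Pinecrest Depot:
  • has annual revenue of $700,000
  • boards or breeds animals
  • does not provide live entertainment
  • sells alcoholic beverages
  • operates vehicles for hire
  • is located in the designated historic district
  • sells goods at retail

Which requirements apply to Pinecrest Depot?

Sec. 19-1. revenue $700,000 > $175,000; does not provide live entertainment; boards or breeds animals → Compliance Registration not required.
Sec. 19-2. sells goods at retail; does not provide live entertainment → Operating Permit not required.
Sec. 19-3. sells alcoholic beverages; revenue $700,000 ≥ $525,000; operates vehicles for hire → Liquor Authorization not required.
Sec. 19-4. does not provide live entertainment → High-Revenue Authorization exemption does not apply.
Sec. 19-5. revenue $700,000 ≥ $225,000; sells alcoholic beverages; is located in the designated historic district → High-Revenue Authorization required.
Sec. 19-6. is located in the designated historic district (not: is located in Zone A); revenue $700,000 < $1,225,000 → Municipal Permit not required.
Sec. 19-7. revenue $700,000 > $600,000; operates vehicles for hire → Compliance Authorization not required.
Sec. 19-8. is located in the designated historic district (not: is located in a residentially zoned district); operates vehicles for hire → Residential Zone License not required.
Sec. 19-9. revenue $700,000 ≥ $500,000; sells goods at retail → Municipal License not required.

High-Revenue Authorization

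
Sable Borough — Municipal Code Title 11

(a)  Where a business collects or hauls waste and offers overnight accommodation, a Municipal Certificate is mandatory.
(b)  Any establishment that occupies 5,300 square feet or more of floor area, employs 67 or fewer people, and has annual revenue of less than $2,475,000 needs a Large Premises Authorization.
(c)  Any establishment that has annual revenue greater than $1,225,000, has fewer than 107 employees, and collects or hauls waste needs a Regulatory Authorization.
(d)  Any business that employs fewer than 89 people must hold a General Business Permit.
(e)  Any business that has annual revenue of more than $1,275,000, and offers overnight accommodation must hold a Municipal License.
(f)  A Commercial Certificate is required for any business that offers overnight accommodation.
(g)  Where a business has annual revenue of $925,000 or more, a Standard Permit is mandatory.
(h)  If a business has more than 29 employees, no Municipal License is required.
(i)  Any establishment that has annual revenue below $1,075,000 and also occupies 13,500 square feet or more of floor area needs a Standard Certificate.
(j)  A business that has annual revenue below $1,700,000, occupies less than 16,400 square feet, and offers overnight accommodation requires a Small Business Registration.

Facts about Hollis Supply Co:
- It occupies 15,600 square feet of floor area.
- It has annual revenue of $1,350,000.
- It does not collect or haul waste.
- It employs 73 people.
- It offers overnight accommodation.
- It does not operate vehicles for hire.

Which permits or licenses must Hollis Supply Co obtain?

(a) does not collect or haul waste; offers overnight accommodation → Municipal Certificate not required.
(b) floor area 15,600 square feet ≥ 5,300 square feet; employees 73 > 67; revenue $1,350,000 < $2,475,000 → Large Premises Authorization not required.
(c) revenue $1,350,000 > $1,225,000; employees 73 < 107; does not collect or haul waste → Regulatory Authorization not required.
(d) employees 73 < 89 → General Business Permit required.
(e) revenue $1,350,000 > $1,275,000; offers overnight accommodation → Municipal License required.
(f) offers overnight accommodation → Commercial Certificate required.
(g) revenue $1,350,000 ≥ $925,000 → Standard Permit required.
(h) employees 73 > 29 → exempt from Municipal License.
(i) revenue $1,350,000 ≥ $1,075,000; floor area 15,600 square feet ≥ 13,500 square feet → Standard Certificate not required.
(j) revenue $1,350,000 < $1,700,000; floor area 15,600 square feet < 16,400 square feet; offers overnight accommodation → Small Business Registration required.

Commercial Certificate, General Business Permit, Small Business Registration, Standard Permit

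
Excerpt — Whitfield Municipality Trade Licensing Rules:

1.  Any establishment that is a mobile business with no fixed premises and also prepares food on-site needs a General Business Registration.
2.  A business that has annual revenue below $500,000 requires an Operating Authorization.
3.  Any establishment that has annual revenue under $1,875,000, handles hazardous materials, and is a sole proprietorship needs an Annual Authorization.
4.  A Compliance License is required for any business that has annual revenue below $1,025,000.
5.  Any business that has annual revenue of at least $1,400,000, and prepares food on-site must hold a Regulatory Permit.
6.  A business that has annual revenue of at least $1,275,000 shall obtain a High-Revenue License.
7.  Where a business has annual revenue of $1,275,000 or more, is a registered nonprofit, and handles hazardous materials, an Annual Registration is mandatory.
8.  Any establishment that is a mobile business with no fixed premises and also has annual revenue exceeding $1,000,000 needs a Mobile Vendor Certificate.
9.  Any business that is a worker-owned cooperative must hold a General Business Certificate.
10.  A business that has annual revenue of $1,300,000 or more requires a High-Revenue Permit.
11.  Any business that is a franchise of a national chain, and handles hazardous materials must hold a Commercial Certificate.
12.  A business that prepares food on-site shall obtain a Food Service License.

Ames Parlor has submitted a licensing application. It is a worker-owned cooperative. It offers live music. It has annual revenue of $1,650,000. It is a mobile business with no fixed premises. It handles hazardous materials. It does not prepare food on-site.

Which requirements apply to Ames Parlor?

1. is a mobile business with no fixed premises; does not prepare food on-site → General Business Registration not required.
2. revenue $1,650,000 ≥ $500,000 → Operating Authorization not required.
3. revenue $1,650,000 < $1,875,000; handles hazardous materials; is a worker-owned cooperative (not: is a sole proprietorship) → Annual Authorization not required.
4. revenue $1,650,000 ≥ $1,025,000 → Compliance License not required.
5. revenue $1,650,000 ≥ $1,400,000; does not prepare food on-site → Regulatory Permit not required.
6. revenue $1,650,000 ≥ $1,275,000 → High-Revenue License required.
7. revenue $1,650,000 ≥ $1,275,000; is a worker-owned cooperative (not: is a registered nonprofit); handles hazardous materials → Annual Registration not required.
8. is a mobile business with no fixed premises; revenue $1,650,000 > $1,000,000 → Mobile Vendor Certificate required.
9. is a worker-owned cooperative → General Business Certificate required.
10. revenue $1,650,000 ≥ $1,300,000 → High-Revenue Permit required.
11. is a worker-owned cooperative (not: is a franchise of a national chain); handles hazardous materials → Commercial Certificate not required.
12. does not prepare food on-site → Food Service License not required.

General Business Certificate, High-Revenue License, High-Revenue Permit, Mobile Vendor Certificate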